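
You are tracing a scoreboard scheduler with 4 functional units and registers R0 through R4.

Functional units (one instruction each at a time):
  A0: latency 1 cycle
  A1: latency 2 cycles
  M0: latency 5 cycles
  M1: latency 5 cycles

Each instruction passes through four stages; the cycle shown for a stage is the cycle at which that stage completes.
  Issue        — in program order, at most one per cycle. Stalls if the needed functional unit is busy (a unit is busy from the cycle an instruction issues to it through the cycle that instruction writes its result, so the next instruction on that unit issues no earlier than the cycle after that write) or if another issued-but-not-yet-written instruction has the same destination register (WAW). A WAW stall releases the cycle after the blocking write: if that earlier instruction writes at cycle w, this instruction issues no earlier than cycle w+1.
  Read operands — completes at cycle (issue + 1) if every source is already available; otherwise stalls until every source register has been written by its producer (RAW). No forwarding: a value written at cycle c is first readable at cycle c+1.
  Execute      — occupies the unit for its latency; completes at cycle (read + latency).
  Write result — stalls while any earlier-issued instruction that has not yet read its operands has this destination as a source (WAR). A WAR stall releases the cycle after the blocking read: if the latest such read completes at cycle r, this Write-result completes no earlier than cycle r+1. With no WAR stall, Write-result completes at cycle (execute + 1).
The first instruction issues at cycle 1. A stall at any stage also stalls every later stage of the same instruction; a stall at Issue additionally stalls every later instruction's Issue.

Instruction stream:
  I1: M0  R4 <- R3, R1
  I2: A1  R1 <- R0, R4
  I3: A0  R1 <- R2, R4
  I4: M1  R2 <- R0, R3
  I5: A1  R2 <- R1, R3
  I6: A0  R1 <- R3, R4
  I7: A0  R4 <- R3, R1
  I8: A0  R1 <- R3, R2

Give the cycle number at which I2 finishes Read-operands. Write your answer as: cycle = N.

cycle = 9

cycle 1: I1 dispatched to M0
cycle 2: I1 operands ready | I2 dispatched to A1
cycle 7: I1 complete
cycle 8: R4←I1
cycle 9: I2 operands ready
cycle 11: I2 complete
cycle 12: R1←I2
cycle 13: I3 dispatched to A0
cycle 14: I3 operands ready | I4 dispatched to M1
cycle 15: I3 complete | I4 operands ready
cycle 16: R1←I3
cycle 20: I4 complete
cycle 21: R2←I4
cycle 22: I5 dispatched to A1
cycle 23: I5 operands ready | I6 dispatched to A0
cycle 24: I6 operands ready
cycle 25: I5 complete | I6 complete
cycle 26: R2←I5 | R1←I6
cycle 27: I7 dispatched to A0
cycle 28: I7 operands ready
cycle 29: I7 complete
cycle 30: R4←I7
cycle 31: I8 dispatched to A0
cycle 32: I8 operands ready
cycle 33: I8 complete
cycle 34: R1←I8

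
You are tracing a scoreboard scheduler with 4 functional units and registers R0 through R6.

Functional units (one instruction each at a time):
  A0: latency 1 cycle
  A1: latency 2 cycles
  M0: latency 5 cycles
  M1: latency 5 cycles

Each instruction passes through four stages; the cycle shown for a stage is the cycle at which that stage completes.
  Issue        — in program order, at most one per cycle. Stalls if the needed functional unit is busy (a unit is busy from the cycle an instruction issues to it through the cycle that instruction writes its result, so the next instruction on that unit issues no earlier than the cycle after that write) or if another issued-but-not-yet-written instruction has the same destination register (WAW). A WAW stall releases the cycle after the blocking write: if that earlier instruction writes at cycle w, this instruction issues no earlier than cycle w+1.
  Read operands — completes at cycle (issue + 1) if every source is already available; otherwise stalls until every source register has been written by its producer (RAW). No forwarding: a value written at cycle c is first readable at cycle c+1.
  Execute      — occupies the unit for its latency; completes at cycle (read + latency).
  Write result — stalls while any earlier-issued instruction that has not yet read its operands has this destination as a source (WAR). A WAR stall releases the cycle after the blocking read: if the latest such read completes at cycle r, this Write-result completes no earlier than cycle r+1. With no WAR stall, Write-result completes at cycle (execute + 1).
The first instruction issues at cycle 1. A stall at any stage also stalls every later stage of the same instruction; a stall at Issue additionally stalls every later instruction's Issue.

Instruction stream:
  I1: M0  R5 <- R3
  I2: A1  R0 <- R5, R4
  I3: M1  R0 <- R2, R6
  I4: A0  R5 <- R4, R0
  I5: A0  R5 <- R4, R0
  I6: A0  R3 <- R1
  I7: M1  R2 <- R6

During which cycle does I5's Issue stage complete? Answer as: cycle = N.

cycle = 24

[1] I1 issues→M0
[2] I1 reads; I2 issues→A1
[7] I1 exec-done
[8] I1 writes R5
[9] I2 reads
[11] I2 exec-done
[12] I2 writes R0
[13] I3 issues→M1
[14] I3 reads; I4 issues→A0
[19] I3 exec-done
[20] I3 writes R0
[21] I4 reads
[22] I4 exec-done
[23] I4 writes R5
[24] I5 issues→A0
[25] I5 reads
[26] I5 exec-done
[27] I5 writes R5
[28] I6 issues→A0
[29] I6 reads; I7 issues→M1
[30] I6 exec-done; I7 reads
[31] I6 writes R3
[35] I7 exec-done
[36] I7 writes R2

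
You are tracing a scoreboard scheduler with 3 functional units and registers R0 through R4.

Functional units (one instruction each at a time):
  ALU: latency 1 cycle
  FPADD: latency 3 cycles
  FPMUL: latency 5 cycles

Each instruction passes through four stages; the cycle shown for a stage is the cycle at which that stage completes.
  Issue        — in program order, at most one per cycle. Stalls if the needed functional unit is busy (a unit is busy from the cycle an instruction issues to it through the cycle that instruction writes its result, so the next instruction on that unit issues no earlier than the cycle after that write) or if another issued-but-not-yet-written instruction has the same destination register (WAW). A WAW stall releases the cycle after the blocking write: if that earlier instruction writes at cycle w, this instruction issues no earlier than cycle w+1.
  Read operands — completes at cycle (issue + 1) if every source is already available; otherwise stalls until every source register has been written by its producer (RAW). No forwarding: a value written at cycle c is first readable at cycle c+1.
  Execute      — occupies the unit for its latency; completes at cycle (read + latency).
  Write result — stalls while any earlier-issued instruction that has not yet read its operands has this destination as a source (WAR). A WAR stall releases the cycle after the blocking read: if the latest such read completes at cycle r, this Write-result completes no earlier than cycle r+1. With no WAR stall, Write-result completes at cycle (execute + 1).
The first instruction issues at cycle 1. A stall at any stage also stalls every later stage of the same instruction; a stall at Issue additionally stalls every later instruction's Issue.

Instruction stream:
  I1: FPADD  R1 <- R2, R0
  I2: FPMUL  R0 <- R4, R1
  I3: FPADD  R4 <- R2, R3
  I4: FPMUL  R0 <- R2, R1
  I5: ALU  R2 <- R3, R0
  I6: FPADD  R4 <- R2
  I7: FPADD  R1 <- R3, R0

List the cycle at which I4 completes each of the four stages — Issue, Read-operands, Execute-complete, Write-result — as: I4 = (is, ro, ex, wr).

I4 = (14, 15, 20, 21)

I1: IS=1 RO=2 EX=5 WR=6
I2: IS=2 RO=7 EX=12 WR=13  [RAW R1: wait I1 write@6]
I3: IS=7 RO=8 EX=11 WR=12  [struct: FPADD busy until I1 writes@6]
I4: IS=14 RO=15 EX=20 WR=21  [struct: FPMUL busy until I2 writes@13]
I5: IS=15 RO=22 EX=23 WR=24  [RAW R0: wait I4 write@21]
I6: IS=16 RO=25 EX=28 WR=29  [RAW R2: wait I5 write@24]
I7: IS=30 RO=31 EX=34 WR=35  [struct: FPADD busy until I6 writes@29]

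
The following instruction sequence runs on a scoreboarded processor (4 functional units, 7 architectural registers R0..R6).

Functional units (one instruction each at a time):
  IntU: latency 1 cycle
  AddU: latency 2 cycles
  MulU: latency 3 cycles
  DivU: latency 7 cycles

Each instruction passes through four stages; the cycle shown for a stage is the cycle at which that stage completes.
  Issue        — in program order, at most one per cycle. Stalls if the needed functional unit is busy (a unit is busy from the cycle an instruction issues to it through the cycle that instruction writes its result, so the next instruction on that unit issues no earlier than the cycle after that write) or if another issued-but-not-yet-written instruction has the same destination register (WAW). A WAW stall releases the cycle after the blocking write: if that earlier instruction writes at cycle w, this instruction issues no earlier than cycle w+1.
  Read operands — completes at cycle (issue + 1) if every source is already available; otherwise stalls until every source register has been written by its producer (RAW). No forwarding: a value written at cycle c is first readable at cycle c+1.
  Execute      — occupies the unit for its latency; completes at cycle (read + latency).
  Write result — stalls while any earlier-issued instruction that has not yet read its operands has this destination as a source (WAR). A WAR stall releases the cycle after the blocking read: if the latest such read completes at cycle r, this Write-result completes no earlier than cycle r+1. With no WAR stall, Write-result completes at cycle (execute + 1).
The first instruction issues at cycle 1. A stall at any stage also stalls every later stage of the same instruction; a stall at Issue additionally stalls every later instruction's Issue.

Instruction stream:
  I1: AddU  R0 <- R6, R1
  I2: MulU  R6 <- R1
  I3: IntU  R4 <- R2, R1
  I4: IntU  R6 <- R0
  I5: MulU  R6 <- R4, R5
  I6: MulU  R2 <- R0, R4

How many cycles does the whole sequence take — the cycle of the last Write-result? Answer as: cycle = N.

cycle = 23

c1: I1 dispatched to AddU
c2: I1 operands ready | I2 dispatched to MulU
c3: I2 operands ready | I3 dispatched to IntU
c4: I1 complete | I3 operands ready
c5: R0←I1 | I3 complete
c6: I2 complete | R4←I3
c7: R6←I2
c8: I4 dispatched to IntU
c9: I4 operands ready
c10: I4 complete
c11: R6←I4
c12: I5 dispatched to MulU
c13: I5 operands ready
c16: I5 complete
c17: R6←I5
c18: I6 dispatched to MulU
c19: I6 operands ready
c22: I6 complete
c23: R2←I6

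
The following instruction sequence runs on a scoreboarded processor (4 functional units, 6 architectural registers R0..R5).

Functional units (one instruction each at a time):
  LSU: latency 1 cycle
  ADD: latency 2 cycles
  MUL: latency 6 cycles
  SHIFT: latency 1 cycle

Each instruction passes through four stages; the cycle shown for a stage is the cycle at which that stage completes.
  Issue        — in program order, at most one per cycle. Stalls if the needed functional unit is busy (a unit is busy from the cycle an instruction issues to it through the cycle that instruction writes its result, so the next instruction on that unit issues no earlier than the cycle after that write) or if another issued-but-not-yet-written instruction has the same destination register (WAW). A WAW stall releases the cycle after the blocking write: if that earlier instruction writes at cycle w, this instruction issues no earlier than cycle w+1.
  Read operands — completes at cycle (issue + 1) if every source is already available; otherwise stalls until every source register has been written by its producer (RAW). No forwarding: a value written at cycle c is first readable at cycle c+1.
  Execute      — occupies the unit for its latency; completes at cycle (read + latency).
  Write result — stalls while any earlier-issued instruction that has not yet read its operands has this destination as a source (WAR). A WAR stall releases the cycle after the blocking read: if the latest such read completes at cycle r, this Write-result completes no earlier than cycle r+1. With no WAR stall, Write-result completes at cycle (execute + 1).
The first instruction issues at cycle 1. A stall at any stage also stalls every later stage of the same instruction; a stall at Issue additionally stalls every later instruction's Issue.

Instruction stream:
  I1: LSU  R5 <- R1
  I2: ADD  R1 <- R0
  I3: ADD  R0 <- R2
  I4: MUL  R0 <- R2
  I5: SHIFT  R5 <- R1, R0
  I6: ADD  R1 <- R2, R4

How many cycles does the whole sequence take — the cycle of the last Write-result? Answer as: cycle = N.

cycle 1: I1 issues→LSU
cycle 2: I1 reads, I2 issues→ADD
cycle 3: I1 exec-done, I2 reads
cycle 4: I1 writes R5
cycle 5: I2 exec-done
cycle 6: I2 writes R1
cycle 7: I3 issues→ADD
cycle 8: I3 reads
cycle 10: I3 exec-done
cycle 11: I3 writes R0
cycle 12: I4 issues→MUL
cycle 13: I4 reads, I5 issues→SHIFT
cycle 14: I6 issues→ADD
cycle 15: I6 reads
cycle 17: I6 exec-done
cycle 19: I4 exec-done
cycle 20: I4 writes R0
cycle 21: I5 reads
cycle 22: I5 exec-done, I6 writes R1
cycle 23: I5 writes R5

cycle = 23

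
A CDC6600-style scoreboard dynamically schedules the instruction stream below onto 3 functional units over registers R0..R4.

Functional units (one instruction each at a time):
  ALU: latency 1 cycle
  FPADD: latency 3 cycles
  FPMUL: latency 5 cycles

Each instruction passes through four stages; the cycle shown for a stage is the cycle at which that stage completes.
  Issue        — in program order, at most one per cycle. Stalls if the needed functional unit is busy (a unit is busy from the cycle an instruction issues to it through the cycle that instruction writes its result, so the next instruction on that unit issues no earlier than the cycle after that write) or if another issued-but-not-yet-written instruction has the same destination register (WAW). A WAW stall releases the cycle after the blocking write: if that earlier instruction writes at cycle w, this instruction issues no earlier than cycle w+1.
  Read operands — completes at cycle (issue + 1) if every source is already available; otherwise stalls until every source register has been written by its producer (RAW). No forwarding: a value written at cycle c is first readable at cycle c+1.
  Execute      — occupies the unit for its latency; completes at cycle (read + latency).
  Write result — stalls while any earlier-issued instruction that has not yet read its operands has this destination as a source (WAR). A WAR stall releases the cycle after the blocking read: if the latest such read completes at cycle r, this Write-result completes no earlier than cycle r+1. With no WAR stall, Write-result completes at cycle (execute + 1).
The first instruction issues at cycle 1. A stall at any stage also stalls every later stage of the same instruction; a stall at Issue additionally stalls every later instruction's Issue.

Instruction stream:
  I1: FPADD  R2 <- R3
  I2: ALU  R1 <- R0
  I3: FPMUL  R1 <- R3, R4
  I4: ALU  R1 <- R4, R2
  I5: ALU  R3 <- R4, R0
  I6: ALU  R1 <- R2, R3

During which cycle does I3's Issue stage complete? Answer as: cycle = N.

cycle = 6

cycle 1: I1 dispatched to FPADD
cycle 2: I1 operands ready · I2 dispatched to ALU
cycle 3: I2 operands ready
cycle 4: I2 complete
cycle 5: I1 complete · R1←I2
cycle 6: R2←I1 · I3 dispatched to FPMUL
cycle 7: I3 operands ready
cycle 12: I3 complete
cycle 13: R1←I3
cycle 14: I4 dispatched to ALU
cycle 15: I4 operands ready
cycle 16: I4 complete
cycle 17: R1←I4
cycle 18: I5 dispatched to ALU
cycle 19: I5 operands ready
cycle 20: I5 complete
cycle 21: R3←I5
cycle 22: I6 dispatched to ALU
cycle 23: I6 operands ready
cycle 24: I6 complete
cycle 25: R1←I6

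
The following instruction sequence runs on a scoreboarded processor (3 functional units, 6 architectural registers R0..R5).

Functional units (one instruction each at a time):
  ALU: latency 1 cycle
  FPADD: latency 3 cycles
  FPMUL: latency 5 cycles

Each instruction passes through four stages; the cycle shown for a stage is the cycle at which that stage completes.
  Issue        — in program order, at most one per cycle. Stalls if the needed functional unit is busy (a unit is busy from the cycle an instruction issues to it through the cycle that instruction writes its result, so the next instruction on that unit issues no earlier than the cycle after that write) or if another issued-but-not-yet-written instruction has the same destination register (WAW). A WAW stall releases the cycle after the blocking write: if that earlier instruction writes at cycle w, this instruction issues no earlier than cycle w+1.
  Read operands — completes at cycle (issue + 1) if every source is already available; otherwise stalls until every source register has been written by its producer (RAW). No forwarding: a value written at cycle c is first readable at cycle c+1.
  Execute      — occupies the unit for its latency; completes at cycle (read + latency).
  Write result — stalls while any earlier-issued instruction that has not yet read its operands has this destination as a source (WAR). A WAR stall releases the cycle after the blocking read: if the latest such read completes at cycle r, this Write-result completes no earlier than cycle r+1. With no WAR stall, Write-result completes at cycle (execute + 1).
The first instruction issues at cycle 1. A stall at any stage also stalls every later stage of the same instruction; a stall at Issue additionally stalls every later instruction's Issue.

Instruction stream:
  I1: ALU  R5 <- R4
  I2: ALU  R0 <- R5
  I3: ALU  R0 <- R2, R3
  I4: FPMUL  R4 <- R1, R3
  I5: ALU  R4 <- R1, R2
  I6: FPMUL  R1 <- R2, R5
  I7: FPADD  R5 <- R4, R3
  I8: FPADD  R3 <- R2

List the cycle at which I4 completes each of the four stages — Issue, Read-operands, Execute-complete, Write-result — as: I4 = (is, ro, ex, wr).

cycle 1: issue I1 (ALU)
cycle 2: I1 read-ops
cycle 3: I1 finished on ALU
cycle 4: I1→R5
cycle 5: issue I2 (ALU)
cycle 6: I2 read-ops
cycle 7: I2 finished on ALU
cycle 8: I2→R0
cycle 9: issue I3 (ALU)
cycle 10: I3 read-ops · issue I4 (FPMUL)
cycle 11: I3 finished on ALU · I4 read-ops
cycle 12: I3→R0
cycle 16: I4 finished on FPMUL
cycle 17: I4→R4
cycle 18: issue I5 (ALU)
cycle 19: I5 read-ops · issue I6 (FPMUL)
cycle 20: I5 finished on ALU · I6 read-ops · issue I7 (FPADD)
cycle 21: I5→R4
cycle 22: I7 read-ops
cycle 25: I6 finished on FPMUL · I7 finished on FPADD
cycle 26: I6→R1 · I7→R5
cycle 27: issue I8 (FPADD)
cycle 28: I8 read-ops
cycle 31: I8 finished on FPADD
cycle 32: I8→R3

I4 = (10, 11, 16, 17)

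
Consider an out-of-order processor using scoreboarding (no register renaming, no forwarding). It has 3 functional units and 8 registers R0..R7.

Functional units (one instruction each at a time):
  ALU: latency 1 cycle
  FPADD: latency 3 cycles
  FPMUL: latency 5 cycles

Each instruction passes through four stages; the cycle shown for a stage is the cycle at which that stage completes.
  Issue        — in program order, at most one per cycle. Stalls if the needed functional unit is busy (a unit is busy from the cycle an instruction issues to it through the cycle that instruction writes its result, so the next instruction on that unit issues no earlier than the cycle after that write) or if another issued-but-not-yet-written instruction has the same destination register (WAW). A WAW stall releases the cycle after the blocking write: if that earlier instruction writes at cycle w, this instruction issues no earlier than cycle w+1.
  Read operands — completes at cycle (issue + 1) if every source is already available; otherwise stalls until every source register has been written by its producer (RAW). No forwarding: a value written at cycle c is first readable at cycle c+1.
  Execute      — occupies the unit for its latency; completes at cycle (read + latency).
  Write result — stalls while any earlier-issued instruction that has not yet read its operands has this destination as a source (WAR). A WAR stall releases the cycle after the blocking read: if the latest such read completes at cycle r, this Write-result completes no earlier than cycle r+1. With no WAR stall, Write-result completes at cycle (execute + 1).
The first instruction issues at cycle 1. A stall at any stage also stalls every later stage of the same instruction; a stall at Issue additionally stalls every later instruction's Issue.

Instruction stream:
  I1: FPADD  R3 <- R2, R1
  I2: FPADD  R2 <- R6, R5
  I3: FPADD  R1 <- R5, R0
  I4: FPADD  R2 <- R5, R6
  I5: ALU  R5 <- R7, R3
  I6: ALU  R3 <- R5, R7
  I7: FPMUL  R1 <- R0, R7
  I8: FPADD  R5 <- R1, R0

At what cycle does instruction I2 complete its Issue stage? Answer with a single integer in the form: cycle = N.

cycle = 7

cycle 1: I1 dispatched to FPADD
cycle 2: I1 operands ready
cycle 5: I1 complete
cycle 6: R3←I1
cycle 7: I2 dispatched to FPADD
cycle 8: I2 operands ready
cycle 11: I2 complete
cycle 12: R2←I2
cycle 13: I3 dispatched to FPADD
cycle 14: I3 operands ready
cycle 17: I3 complete
cycle 18: R1←I3
cycle 19: I4 dispatched to FPADD
cycle 20: I4 operands ready, I5 dispatched to ALU
cycle 21: I5 operands ready
cycle 22: I5 complete
cycle 23: I4 complete, R5←I5
cycle 24: R2←I4, I6 dispatched to ALU
cycle 25: I6 operands ready, I7 dispatched to FPMUL
cycle 26: I6 complete, I7 operands ready, I8 dispatched to FPADD
cycle 27: R3←I6
cycle 31: I7 complete
cycle 32: R1←I7
cycle 33: I8 operands ready
cycle 36: I8 complete
cycle 37: R5←I8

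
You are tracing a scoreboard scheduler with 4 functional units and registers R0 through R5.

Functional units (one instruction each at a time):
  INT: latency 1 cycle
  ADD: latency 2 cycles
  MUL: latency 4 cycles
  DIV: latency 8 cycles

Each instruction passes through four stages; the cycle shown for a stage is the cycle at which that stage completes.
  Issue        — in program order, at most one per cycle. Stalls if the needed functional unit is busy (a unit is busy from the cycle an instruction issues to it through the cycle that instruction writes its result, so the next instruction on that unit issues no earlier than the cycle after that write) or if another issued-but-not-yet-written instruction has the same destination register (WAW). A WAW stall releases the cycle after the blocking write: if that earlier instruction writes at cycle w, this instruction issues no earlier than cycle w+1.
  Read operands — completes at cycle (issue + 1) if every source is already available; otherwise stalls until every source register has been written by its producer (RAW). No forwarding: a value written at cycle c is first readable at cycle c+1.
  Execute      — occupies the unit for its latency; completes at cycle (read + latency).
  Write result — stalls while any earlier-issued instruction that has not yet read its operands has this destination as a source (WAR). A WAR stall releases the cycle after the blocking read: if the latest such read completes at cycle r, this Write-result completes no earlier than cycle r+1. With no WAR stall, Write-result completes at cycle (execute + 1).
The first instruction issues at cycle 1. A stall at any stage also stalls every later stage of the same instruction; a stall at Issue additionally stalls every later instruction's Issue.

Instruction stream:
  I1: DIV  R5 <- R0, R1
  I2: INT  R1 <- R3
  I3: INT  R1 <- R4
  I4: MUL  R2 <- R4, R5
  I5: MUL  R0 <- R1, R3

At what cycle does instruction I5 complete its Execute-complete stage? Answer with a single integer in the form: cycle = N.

[1] issue I1 (DIV)
[2] I1 read-ops · issue I2 (INT)
[3] I2 read-ops
[4] I2 finished on INT
[5] I2→R1
[6] issue I3 (INT)
[7] I3 read-ops · issue I4 (MUL)
[8] I3 finished on INT
[9] I3→R1
[10] I1 finished on DIV
[11] I1→R5
[12] I4 read-ops
[16] I4 finished on MUL
[17] I4→R2
[18] issue I5 (MUL)
[19] I5 read-ops
[23] I5 finished on MUL
[24] I5→R0

cycle = 23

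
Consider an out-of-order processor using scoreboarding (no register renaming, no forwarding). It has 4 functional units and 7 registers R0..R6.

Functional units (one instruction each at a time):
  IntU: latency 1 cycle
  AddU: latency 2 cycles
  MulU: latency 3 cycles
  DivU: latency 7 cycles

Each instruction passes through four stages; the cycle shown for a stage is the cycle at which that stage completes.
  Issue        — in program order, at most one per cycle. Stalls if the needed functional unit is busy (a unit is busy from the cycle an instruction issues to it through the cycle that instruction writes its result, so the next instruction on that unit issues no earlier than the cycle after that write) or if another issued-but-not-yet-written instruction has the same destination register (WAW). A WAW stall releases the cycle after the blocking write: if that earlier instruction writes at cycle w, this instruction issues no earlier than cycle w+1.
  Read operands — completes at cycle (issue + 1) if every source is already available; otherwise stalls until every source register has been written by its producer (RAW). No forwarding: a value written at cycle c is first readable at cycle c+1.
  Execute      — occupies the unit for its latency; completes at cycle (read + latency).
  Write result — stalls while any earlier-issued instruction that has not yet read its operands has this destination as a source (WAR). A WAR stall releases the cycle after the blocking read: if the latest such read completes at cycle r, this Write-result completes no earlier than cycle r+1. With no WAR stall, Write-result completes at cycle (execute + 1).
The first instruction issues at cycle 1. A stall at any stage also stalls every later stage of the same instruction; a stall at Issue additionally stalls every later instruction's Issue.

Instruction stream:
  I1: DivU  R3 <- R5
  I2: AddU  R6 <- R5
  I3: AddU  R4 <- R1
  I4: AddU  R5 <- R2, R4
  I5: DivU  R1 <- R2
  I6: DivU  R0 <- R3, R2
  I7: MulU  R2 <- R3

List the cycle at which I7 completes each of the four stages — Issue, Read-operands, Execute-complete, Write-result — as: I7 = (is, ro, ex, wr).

I7 = (24, 25, 28, 29)

c1: issue I1 (DivU)
c2: I1 read-ops, issue I2 (AddU)
c3: I2 read-ops
c5: I2 finished on AddU
c6: I2→R6
c7: issue I3 (AddU)
c8: I3 read-ops
c9: I1 finished on DivU
c10: I1→R3, I3 finished on AddU
c11: I3→R4
c12: issue I4 (AddU)
c13: I4 read-ops, issue I5 (DivU)
c14: I5 read-ops
c15: I4 finished on AddU
c16: I4→R5
c21: I5 finished on DivU
c22: I5→R1
c23: issue I6 (DivU)
c24: I6 read-ops, issue I7 (MulU)
c25: I7 read-ops
c28: I7 finished on MulU
c29: I7→R2
c31: I6 finished on DivU
c32: I6→R0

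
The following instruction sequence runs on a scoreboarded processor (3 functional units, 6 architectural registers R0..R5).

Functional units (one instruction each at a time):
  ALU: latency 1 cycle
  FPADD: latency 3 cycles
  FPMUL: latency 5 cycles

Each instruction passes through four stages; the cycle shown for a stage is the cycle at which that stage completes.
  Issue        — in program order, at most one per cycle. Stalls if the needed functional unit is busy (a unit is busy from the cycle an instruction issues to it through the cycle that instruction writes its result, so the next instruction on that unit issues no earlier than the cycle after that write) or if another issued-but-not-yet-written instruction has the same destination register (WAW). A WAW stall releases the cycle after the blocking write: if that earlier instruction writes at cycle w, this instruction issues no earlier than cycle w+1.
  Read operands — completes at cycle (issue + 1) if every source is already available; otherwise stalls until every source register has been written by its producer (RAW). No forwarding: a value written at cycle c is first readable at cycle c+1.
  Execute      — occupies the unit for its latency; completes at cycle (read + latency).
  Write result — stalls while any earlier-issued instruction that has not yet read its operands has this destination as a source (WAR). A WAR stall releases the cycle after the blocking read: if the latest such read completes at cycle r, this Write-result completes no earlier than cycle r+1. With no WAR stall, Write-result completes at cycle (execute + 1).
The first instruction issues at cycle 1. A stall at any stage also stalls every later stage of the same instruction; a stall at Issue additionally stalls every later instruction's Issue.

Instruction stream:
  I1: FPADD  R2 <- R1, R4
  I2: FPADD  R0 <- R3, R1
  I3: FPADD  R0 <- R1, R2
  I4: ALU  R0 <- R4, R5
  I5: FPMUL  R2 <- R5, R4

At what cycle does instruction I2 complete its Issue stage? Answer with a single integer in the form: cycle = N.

cycle = 7

I1 -> (1, 2, 5, 6)
I2 -> (7, 8, 11, 12)  // struct: FPADD busy until I1 writes@6
I3 -> (13, 14, 17, 18)  // struct: FPADD busy until I2 writes@12
I4 -> (19, 20, 21, 22)  // WAW R0: wait I3 write@18
I5 -> (20, 21, 26, 27)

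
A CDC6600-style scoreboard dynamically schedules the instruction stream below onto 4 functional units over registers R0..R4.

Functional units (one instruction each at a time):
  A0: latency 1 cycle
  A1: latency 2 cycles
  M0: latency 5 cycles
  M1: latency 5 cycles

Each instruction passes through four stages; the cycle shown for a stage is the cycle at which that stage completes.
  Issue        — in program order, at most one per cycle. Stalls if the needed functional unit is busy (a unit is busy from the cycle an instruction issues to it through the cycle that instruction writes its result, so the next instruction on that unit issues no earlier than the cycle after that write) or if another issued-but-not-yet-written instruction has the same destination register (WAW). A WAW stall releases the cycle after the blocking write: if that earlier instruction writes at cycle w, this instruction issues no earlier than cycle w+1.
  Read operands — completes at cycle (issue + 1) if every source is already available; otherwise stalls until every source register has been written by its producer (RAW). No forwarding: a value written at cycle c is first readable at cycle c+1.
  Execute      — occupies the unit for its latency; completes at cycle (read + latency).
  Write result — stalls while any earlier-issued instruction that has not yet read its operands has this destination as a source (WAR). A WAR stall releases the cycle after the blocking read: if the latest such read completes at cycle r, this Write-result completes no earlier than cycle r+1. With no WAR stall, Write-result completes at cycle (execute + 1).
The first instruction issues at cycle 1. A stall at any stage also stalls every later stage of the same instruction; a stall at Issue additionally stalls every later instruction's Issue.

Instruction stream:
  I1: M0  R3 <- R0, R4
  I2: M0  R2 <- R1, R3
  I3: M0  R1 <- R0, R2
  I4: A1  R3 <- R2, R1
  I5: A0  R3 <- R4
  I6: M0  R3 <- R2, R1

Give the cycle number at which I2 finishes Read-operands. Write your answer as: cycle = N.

c1: I1→M0
c2: I1 RO
c7: I1 EX
c8: I1 WR R3
c9: I2→M0
c10: I2 RO
c15: I2 EX
c16: I2 WR R2
c17: I3→M0
c18: I3 RO | I4→A1
c23: I3 EX
c24: I3 WR R1
c25: I4 RO
c27: I4 EX
c28: I4 WR R3
c29: I5→A0
c30: I5 RO
c31: I5 EX
c32: I5 WR R3
c33: I6→M0
c34: I6 RO
c39: I6 EX
c40: I6 WR R3

cycle = 10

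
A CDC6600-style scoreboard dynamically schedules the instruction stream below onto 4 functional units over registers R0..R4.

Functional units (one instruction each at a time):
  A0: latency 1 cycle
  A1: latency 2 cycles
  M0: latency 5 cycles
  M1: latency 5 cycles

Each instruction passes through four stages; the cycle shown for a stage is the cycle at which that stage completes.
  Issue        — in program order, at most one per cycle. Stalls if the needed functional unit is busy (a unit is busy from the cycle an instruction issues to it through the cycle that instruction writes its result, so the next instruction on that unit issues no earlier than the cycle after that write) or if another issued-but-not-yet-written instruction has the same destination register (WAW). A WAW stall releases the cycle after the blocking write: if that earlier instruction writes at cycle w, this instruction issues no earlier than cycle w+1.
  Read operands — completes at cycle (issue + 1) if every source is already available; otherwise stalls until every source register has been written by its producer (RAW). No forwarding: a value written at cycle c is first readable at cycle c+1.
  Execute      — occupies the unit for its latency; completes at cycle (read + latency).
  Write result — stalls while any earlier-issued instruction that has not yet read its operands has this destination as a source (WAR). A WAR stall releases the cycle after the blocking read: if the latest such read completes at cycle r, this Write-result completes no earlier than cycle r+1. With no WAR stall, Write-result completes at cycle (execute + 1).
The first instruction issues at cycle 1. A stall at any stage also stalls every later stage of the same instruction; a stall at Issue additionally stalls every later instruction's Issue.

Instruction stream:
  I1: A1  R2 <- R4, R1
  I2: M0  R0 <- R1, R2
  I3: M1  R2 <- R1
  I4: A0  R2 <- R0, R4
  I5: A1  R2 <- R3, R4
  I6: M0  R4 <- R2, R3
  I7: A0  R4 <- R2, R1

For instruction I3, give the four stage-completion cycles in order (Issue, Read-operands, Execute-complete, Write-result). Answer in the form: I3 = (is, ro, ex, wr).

I3 = (6, 7, 12, 13)

t=1  I1 issues→A1
t=2  I1 reads, I2 issues→M0
t=4  I1 exec-done
t=5  I1 writes R2
t=6  I2 reads, I3 issues→M1
t=7  I3 reads
t=11  I2 exec-done
t=12  I2 writes R0, I3 exec-done
t=13  I3 writes R2
t=14  I4 issues→A0
t=15  I4 reads
t=16  I4 exec-done
t=17  I4 writes R2
t=18  I5 issues→A1
t=19  I5 reads, I6 issues→M0
t=21  I5 exec-done
t=22  I5 writes R2
t=23  I6 reads
t=28  I6 exec-done
t=29  I6 writes R4
t=30  I7 issues→A0
t=31  I7 reads
t=32  I7 exec-done
t=33  I7 writes R4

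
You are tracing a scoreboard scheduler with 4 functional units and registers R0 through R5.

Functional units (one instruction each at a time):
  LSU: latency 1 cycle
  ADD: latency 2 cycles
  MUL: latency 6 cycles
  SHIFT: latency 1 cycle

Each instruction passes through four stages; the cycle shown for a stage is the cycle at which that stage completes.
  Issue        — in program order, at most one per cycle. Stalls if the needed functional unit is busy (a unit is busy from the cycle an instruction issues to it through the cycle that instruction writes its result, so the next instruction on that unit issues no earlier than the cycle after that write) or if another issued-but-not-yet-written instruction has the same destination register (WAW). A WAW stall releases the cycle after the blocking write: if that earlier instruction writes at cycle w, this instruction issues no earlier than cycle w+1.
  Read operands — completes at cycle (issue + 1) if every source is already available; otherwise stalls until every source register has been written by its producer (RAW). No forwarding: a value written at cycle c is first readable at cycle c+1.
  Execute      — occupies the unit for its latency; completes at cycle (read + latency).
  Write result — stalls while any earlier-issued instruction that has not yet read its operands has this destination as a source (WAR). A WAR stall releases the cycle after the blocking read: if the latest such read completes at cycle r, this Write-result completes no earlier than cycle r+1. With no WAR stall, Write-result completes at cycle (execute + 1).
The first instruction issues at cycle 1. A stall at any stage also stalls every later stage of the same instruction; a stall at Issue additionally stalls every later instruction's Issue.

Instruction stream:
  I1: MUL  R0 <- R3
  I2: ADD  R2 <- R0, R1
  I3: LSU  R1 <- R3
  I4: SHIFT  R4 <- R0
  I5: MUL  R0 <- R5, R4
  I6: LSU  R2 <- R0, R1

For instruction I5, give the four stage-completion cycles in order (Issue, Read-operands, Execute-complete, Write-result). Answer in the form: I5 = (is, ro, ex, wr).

I1 -> (1, 2, 8, 9)
I2 -> (2, 10, 12, 13)  // RAW R0: wait I1 write@9
I3 -> (3, 4, 5, 11)  // WAR R1: wait I2 read@10
I4 -> (4, 10, 11, 12)  // RAW R0: wait I1 write@9
I5 -> (10, 13, 19, 20)  // struct: MUL busy until I1 writes@9, RAW R4: wait I4 write@12
I6 -> (14, 21, 22, 23)  // WAW R2: wait I2 write@13, RAW R0: wait I5 write@20

I5 = (10, 13, 19, 20)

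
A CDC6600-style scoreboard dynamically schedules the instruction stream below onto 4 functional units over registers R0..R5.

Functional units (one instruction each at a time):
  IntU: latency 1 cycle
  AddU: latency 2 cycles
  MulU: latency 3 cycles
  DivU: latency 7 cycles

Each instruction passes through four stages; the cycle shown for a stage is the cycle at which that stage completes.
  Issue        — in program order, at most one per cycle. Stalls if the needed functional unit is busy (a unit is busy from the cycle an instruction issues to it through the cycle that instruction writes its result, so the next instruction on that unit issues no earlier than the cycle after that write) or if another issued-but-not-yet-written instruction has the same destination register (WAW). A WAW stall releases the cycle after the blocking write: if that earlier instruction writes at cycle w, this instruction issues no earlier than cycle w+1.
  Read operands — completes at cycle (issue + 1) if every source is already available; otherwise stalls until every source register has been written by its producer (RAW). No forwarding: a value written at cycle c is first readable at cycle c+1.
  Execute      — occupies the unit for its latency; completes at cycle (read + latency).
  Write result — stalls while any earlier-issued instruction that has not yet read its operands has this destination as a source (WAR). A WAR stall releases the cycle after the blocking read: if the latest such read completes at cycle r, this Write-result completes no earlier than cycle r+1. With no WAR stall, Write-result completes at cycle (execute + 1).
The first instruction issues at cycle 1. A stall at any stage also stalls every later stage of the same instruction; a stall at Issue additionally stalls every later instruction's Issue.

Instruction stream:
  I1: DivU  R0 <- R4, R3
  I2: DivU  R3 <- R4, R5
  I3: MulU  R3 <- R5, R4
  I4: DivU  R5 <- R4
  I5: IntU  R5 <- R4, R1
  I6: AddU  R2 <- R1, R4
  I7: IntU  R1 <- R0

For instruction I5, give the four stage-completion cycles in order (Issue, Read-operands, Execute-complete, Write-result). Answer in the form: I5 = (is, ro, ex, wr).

  I1 | 1 | 2 | 9 | 10
  I2 | 11 | 12 | 19 | 20   struct: DivU busy until I1 writes@10
  I3 | 21 | 22 | 25 | 26   WAW R3: wait I2 write@20
  I4 | 22 | 23 | 30 | 31
  I5 | 32 | 33 | 34 | 35   WAW R5: wait I4 write@31
  I6 | 33 | 34 | 36 | 37
  I7 | 36 | 37 | 38 | 39   struct: IntU busy until I5 writes@35

I5 = (32, 33, 34, 35)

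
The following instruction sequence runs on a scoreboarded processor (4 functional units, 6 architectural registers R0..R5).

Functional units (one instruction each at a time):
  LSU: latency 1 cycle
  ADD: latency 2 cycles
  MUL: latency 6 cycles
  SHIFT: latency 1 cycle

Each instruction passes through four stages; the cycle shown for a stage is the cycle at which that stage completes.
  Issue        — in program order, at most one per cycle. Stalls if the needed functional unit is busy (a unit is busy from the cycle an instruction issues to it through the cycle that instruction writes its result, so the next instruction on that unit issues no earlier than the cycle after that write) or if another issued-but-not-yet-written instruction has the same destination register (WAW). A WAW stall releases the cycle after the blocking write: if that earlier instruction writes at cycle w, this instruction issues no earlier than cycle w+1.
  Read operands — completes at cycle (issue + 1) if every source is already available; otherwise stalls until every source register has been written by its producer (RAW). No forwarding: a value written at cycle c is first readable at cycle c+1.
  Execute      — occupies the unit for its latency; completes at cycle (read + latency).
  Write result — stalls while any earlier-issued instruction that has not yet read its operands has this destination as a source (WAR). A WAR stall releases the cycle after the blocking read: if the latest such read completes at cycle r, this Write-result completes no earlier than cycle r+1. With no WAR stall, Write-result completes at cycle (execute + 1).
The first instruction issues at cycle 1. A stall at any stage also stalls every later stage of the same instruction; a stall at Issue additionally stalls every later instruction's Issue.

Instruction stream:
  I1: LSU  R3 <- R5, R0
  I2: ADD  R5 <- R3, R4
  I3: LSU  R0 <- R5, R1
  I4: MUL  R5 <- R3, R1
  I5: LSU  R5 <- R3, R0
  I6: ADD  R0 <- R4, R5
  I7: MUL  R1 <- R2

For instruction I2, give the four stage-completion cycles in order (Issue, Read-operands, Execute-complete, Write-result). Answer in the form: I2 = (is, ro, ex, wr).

I2 = (2, 5, 7, 8)

cycle 1: I1 dispatched to LSU
cycle 2: I1 operands ready · I2 dispatched to ADD
cycle 3: I1 complete
cycle 4: R3←I1
cycle 5: I2 operands ready · I3 dispatched to LSU
cycle 7: I2 complete
cycle 8: R5←I2
cycle 9: I3 operands ready · I4 dispatched to MUL
cycle 10: I3 complete · I4 operands ready
cycle 11: R0←I3
cycle 16: I4 complete
cycle 17: R5←I4
cycle 18: I5 dispatched to LSU
cycle 19: I5 operands ready · I6 dispatched to ADD
cycle 20: I5 complete · I7 dispatched to MUL
cycle 21: R5←I5 · I7 operands ready
cycle 22: I6 operands ready
cycle 24: I6 complete
cycle 25: R0←I6
cycle 27: I7 complete
cycle 28: R1←I7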